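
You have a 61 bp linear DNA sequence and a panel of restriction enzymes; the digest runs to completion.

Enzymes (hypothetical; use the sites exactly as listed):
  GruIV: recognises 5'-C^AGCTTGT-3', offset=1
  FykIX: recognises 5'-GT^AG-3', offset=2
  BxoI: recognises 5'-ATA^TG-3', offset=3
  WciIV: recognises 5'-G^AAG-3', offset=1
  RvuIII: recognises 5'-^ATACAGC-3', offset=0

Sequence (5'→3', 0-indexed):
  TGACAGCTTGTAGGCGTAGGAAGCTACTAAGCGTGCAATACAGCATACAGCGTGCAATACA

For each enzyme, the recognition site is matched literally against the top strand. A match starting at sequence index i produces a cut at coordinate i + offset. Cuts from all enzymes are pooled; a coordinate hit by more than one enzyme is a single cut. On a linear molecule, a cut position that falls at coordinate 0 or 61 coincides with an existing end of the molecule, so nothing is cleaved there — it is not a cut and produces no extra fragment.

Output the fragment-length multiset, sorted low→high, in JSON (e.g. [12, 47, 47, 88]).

[3,4,6,7,7,17,17]

Scan for sites:
  GruIV (CAGCTTGT, off=1): starts [3] → cuts [4]
  FykIX (GTAG, off=2): starts [9, 15] → cuts [11, 17]
  BxoI (ATATG, off=3): no sites
  WciIV (GAAG, off=1): starts [19] → cuts [20]
  RvuIII (ATACAGC, off=0): starts [37, 44] → cuts [37, 44]

All cut coordinates (distinct, sorted): [4, 11, 17, 20, 37, 44]

Fragments:
  [0,4): 4 bp
  [4,11): 7 bp
  [11,17): 6 bp
  [17,20): 3 bp
  [20,37): 17 bp
  [37,44): 7 bp
  [44,61): 17 bp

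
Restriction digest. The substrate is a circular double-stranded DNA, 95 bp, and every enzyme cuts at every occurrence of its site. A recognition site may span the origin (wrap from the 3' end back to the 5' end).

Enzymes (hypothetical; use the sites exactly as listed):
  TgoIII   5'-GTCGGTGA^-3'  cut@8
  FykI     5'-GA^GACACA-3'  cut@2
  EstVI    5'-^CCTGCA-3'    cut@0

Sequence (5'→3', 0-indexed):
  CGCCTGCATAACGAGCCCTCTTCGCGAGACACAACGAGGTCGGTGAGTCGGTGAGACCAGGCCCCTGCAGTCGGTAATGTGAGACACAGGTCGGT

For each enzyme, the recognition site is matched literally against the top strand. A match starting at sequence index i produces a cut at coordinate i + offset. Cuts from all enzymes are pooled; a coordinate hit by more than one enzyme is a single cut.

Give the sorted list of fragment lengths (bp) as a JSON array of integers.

[8,9,15,19,19,25]

Scan for sites:
  TgoIII GTCGGTGA/8: at [38, 46] ⇒ [46, 54]
  FykI GAGACACA/2: at [25, 80] ⇒ [27, 82]
  EstVI CCTGCA/0: at [2, 63] ⇒ [2, 63]

All cut coordinates (distinct, sorted): [2, 27, 46, 54, 63, 82]

Fragments:
  2→27: 25 bp
  27→46: 19 bp
  46→54: 8 bp
  54→63: 9 bp
  63→82: 19 bp
  82→2 (wrap): 95-82+2 = 15 bp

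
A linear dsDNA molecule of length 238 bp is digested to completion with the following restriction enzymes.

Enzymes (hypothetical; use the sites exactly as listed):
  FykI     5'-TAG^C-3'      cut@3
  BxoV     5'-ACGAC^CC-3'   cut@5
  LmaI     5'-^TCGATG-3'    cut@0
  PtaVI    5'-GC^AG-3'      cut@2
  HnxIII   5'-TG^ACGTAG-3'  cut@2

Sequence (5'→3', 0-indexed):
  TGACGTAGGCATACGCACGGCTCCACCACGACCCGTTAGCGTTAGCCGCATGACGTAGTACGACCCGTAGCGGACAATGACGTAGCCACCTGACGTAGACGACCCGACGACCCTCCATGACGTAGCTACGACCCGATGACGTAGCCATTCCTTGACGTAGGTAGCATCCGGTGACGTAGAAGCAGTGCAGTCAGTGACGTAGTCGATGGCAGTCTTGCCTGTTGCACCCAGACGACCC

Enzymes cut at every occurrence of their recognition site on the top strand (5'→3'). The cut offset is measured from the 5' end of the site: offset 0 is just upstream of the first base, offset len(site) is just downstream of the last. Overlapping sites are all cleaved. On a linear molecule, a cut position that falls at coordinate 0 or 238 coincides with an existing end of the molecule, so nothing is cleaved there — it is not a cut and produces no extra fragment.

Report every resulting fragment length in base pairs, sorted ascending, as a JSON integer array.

[2,2,5,6,6,6,6,6,6,6,7,7,7,7,8,8,8,8,9,9,10,10,10,11,12,26,30]

Per-enzyme occurrences:
  FykI TAGC/3: at [36, 42, 67, 82, 122, 141, 161] ⇒ [39, 45, 70, 85, 125, 144, 164]
  BxoV ACGACCC/5: at [27, 59, 98, 106, 127, 231] ⇒ [32, 64, 103, 111, 132, 236]
  LmaI TCGATG/0: at [202] ⇒ [202]
  PtaVI GCAG/2: at [181, 186, 208] ⇒ [183, 188, 210]
  HnxIII TGACGTAG/2: at [0, 50, 77, 90, 117, 136, 152, 171, 194] ⇒ [2, 52, 79, 92, 119, 138, 154, 173, 196]

Pooled cuts: [2, 32, 39, 45, 52, 64, 70, 79, 85, 92, 103, 111, 119, 125, 132, 138, 144, 154, 164, 173, 183, 188, 196, 202, 210, 236]

Fragments:
  [0,2): 2 bp
  [2,32): 30 bp
  [32,39): 7 bp
  [39,45): 6 bp
  [45,52): 7 bp
  [52,64): 12 bp
  [64,70): 6 bp
  [70,79): 9 bp
  [79,85): 6 bp
  [85,92): 7 bp
  [92,103): 11 bp
  [103,111): 8 bp
  [111,119): 8 bp
  [119,125): 6 bp
  [125,132): 7 bp
  [132,138): 6 bp
  [138,144): 6 bp
  [144,154): 10 bp
  [154,164): 10 bp
  [164,173): 9 bp
  [173,183): 10 bp
  [183,188): 5 bp
  [188,196): 8 bp
  [196,202): 6 bp
  [202,210): 8 bp
  [210,236): 26 bp
  [236,238): 2 bp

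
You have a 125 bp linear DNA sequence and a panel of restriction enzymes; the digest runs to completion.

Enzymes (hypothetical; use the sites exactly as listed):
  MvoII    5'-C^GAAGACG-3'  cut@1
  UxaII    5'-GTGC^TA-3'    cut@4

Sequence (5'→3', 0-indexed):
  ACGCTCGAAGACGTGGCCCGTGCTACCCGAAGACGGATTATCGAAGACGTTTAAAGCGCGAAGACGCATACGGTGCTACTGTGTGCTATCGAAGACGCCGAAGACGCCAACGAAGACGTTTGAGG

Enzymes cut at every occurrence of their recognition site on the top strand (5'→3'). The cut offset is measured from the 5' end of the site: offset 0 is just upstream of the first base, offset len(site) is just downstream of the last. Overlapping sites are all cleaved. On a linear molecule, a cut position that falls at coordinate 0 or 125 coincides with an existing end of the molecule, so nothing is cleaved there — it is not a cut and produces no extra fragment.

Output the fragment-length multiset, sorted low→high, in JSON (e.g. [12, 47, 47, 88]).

[4,5,6,9,10,12,14,14,17,17,17]

Per-enzyme occurrences:
  MvoII (CGAAGACG, off=1): starts [5, 27, 41, 58, 89, 98, 110] → cuts [6, 28, 42, 59, 90, 99, 111]
  UxaII (GTGCTA, off=4): starts [19, 72, 82] → cuts [23, 76, 86]

All cut coordinates (distinct, sorted): [6, 23, 28, 42, 59, 76, 86, 90, 99, 111]

Fragment lengths:
  [0,6): 6 bp
  [6,23): 17 bp
  [23,28): 5 bp
  [28,42): 14 bp
  [42,59): 17 bp
  [59,76): 17 bp
  [76,86): 10 bp
  [86,90): 4 bp
  [90,99): 9 bp
  [99,111): 12 bp
  [111,125): 14 bp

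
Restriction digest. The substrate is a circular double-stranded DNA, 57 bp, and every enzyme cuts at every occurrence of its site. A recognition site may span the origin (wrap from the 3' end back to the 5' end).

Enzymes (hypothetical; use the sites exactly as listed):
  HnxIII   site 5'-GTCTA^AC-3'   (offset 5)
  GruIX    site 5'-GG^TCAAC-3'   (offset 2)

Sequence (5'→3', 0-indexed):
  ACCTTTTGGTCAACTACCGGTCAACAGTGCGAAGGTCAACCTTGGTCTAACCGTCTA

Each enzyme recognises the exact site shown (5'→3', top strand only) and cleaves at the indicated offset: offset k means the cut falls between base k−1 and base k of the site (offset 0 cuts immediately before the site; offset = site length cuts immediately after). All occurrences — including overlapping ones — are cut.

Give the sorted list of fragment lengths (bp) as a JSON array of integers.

Site scan:
  HnxIII (GTCTAAC, off=5): starts [44, 52] → cuts [0, 49]
  GruIX (GGTCAAC, off=2): starts [7, 18, 33] → cuts [9, 20, 35]

Pooled cuts: [0, 9, 20, 35, 49]

Fragments:
  0→9: 9 bp
  9→20: 11 bp
  20→35: 15 bp
  35→49: 14 bp
  49→0 (wrap): 57-49+0 = 8 bp

[8,9,11,14,15]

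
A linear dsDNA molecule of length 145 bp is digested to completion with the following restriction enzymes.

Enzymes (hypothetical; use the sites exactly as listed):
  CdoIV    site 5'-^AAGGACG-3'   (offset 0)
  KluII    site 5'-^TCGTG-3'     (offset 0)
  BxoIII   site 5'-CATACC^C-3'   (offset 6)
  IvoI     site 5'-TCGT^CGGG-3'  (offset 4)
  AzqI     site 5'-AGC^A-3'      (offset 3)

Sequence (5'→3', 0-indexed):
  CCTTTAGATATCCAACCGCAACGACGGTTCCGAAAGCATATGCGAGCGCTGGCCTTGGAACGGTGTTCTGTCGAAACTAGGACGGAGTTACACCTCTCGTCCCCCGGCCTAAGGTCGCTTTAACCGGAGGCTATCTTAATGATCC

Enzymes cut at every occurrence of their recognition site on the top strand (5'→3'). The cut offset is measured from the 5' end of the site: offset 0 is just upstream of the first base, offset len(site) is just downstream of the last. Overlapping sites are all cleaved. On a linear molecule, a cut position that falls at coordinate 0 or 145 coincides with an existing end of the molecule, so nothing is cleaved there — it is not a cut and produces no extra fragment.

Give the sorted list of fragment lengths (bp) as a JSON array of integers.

Site scan:
  CdoIV (AAGGACG, off=0): no sites
  KluII (TCGTG, off=0): no sites
  BxoIII (CATACCC, off=6): no sites
  IvoI (TCGTCGGG, off=4): no sites
  AzqI (AGCA, off=3): starts [34] → cuts [37]

Pooled cuts: [37]

Fragments:
  [0,37): 37 bp
  [37,145): 108 bp

[37,108]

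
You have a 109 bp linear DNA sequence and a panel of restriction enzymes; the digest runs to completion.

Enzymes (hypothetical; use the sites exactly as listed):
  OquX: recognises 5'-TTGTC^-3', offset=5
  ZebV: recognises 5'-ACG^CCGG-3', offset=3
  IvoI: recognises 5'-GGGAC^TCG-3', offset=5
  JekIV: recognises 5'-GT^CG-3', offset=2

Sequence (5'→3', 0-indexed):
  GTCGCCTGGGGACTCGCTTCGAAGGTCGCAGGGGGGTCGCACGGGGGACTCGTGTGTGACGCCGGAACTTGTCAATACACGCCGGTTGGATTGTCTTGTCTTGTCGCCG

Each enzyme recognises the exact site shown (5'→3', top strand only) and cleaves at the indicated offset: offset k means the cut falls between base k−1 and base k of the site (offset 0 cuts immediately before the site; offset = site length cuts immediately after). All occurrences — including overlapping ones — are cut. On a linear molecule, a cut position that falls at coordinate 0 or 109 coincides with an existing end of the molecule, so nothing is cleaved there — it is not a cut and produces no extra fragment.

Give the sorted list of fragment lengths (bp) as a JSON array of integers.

Site scan:
  OquX TTGTC/5: at [68, 90, 95, 100] ⇒ [73, 95, 100, 105]
  ZebV ACGCCGG/3: at [58, 78] ⇒ [61, 81]
  IvoI GGGACTCG/5: at [8, 44] ⇒ [13, 49]
  JekIV GTCG/2: at [0, 24, 35, 102] ⇒ [2, 26, 37, 104]

Pooled cuts: [2, 13, 26, 37, 49, 61, 73, 81, 95, 100, 104, 105]

Fragment lengths:
  [0,2): 2 bp
  [2,13): 11 bp
  [13,26): 13 bp
  [26,37): 11 bp
  [37,49): 12 bp
  [49,61): 12 bp
  [61,73): 12 bp
  [73,81): 8 bp
  [81,95): 14 bp
  [95,100): 5 bp
  [100,104): 4 bp
  [104,105): 1 bp
  [105,109): 4 bp

[1,2,4,4,5,8,11,11,12,12,12,13,14]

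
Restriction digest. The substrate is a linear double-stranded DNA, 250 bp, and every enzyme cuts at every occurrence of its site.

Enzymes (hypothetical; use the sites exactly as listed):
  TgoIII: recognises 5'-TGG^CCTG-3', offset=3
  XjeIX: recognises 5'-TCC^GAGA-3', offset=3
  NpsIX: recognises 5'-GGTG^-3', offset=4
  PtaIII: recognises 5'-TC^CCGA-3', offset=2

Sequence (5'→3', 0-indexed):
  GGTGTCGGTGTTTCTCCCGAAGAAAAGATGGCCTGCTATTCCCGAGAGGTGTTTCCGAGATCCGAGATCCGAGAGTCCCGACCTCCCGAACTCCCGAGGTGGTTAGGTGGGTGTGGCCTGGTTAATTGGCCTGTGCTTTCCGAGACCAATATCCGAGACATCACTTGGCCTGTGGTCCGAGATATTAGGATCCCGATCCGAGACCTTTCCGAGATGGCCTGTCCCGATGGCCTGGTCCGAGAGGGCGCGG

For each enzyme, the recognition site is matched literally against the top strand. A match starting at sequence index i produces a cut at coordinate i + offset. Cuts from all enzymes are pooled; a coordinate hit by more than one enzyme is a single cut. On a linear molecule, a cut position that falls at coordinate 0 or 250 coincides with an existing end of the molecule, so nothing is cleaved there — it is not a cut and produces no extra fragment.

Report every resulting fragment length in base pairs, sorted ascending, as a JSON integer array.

Scan for sites:
  TgoIII (TGGCCTG, off=3): starts [28, 113, 126, 165, 214, 227] → cuts [31, 116, 129, 168, 217, 230]
  XjeIX (TCCGAGA, off=3): starts [53, 60, 67, 138, 151, 175, 196, 207, 235] → cuts [56, 63, 70, 141, 154, 178, 199, 210, 238]
  NpsIX (GGTG, off=4): starts [0, 6, 47, 97, 105, 109] → cuts [4, 10, 51, 101, 109, 113]
  PtaIII (TCCCGA, off=2): starts [14, 39, 75, 83, 91, 190, 221] → cuts [16, 41, 77, 85, 93, 192, 223]

Pooled cuts: [4, 10, 16, 31, 41, 51, 56, 63, 70, 77, 85, 93, 101, 109, 113, 116, 129, 141, 154, 168, 178, 192, 199, 210, 217, 223, 230, 238]

Fragments:
  [0,4): 4 bp
  [4,10): 6 bp
  [10,16): 6 bp
  [16,31): 15 bp
  [31,41): 10 bp
  [41,51): 10 bp
  [51,56): 5 bp
  [56,63): 7 bp
  [63,70): 7 bp
  [70,77): 7 bp
  [77,85): 8 bp
  [85,93): 8 bp
  [93,101): 8 bp
  [101,109): 8 bp
  [109,113): 4 bp
  [113,116): 3 bp
  [116,129): 13 bp
  [129,141): 12 bp
  [141,154): 13 bp
  [154,168): 14 bp
  [168,178): 10 bp
  [178,192): 14 bp
  [192,199): 7 bp
  [199,210): 11 bp
  [210,217): 7 bp
  [217,223): 6 bp
  [223,230): 7 bp
  [230,238): 8 bp
  [238,250): 12 bp

[3,4,4,5,6,6,6,7,7,7,7,7,7,8,8,8,8,8,10,10,10,11,12,12,13,13,14,14,15]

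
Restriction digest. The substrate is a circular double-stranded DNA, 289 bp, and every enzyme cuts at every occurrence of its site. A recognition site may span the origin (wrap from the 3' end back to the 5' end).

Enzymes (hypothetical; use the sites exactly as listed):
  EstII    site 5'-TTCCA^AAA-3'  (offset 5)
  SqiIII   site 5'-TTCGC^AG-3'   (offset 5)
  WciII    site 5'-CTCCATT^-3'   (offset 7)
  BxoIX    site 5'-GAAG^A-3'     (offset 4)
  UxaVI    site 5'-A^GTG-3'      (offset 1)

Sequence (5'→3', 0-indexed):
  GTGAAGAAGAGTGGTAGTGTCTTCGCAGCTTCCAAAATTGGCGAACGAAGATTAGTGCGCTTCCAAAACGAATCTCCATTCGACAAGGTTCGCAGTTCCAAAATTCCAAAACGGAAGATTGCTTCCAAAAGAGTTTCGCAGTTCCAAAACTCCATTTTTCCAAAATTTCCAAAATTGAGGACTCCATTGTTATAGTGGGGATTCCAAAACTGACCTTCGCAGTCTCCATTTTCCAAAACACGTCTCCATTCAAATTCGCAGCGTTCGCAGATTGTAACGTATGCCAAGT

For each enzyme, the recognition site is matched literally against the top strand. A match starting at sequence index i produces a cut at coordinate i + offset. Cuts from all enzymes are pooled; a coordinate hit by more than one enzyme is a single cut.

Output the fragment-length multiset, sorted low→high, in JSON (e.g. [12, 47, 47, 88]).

Site scan:
  EstII (TTCCAAAA, off=5): starts [29, 60, 95, 103, 122, 141, 157, 166, 201, 230] → cuts [34, 65, 100, 108, 127, 146, 162, 171, 206, 235]
  SqiIII (TTCGCAG, off=5): starts [21, 88, 134, 215, 254, 263] → cuts [26, 93, 139, 220, 259, 268]
  WciII (CTCCATT, off=7): starts [73, 149, 181, 223, 243] → cuts [80, 156, 188, 230, 250]
  BxoIX (GAAGA, off=4): starts [2, 5, 46, 113] → cuts [6, 9, 50, 117]
  UxaVI (AGTG, off=1): starts [9, 15, 53, 193, 286] → cuts [10, 16, 54, 194, 287]

Pooled cuts: [6, 9, 10, 16, 26, 34, 50, 54, 65, 80, 93, 100, 108, 117, 127, 139, 146, 156, 162, 171, 188, 194, 206, 220, 230, 235, 250, 259, 268, 287]

Fragments:
  6→9: 3 bp
  9→10: 1 bp
  10→16: 6 bp
  16→26: 10 bp
  26→34: 8 bp
  34→50: 16 bp
  50→54: 4 bp
  54→65: 11 bp
  65→80: 15 bp
  80→93: 13 bp
  93→100: 7 bp
  100→108: 8 bp
  108→117: 9 bp
  117→127: 10 bp
  127→139: 12 bp
  139→146: 7 bp
  146→156: 10 bp
  156→162: 6 bp
  162→171: 9 bp
  171→188: 17 bp
  188→194: 6 bp
  194→206: 12 bp
  206→220: 14 bp
  220→230: 10 bp
  230→235: 5 bp
  235→250: 15 bp
  250→259: 9 bp
  259→268: 9 bp
  268→287: 19 bp
  287→6 (wrap): 289-287+6 = 8 bp

[1,3,4,5,6,6,6,7,7,8,8,8,9,9,9,9,10,10,10,10,11,12,12,13,14,15,15,16,17,19]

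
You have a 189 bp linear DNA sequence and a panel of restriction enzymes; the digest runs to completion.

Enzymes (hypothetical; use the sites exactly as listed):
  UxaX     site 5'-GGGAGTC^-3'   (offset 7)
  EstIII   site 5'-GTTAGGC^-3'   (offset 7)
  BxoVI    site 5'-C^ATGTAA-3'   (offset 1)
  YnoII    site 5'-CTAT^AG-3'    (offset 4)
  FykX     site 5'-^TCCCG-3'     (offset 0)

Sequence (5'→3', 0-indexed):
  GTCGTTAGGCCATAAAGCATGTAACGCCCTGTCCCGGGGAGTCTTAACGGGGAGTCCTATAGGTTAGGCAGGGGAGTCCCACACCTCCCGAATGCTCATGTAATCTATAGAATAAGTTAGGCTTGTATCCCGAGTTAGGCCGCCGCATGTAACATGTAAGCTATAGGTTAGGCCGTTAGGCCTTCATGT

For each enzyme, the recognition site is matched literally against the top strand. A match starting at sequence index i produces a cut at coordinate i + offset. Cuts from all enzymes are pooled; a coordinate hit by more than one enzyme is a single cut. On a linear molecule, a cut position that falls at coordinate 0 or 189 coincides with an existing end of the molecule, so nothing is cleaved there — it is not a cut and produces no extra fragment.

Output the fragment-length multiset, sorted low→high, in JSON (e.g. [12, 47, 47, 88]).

[4,5,6,7,7,8,8,8,9,9,9,10,11,11,12,12,13,13,13,14]

Scan for sites:
  UxaX (GGGAGTC, off=7): starts [36, 49, 71] → cuts [43, 56, 78]
  EstIII (GTTAGGC, off=7): starts [3, 62, 115, 133, 166, 174] → cuts [10, 69, 122, 140, 173, 181]
  BxoVI (CATGTAA, off=1): starts [17, 96, 145, 152] → cuts [18, 97, 146, 153]
  YnoII (CTATAG, off=4): starts [56, 104, 160] → cuts [60, 108, 164]
  FykX (TCCCG, off=0): starts [31, 85, 127] → cuts [31, 85, 127]

Pooled cuts: [10, 18, 31, 43, 56, 60, 69, 78, 85, 97, 108, 122, 127, 140, 146, 153, 164, 173, 181]

Fragment lengths:
  [0,10): 10 bp
  [10,18): 8 bp
  [18,31): 13 bp
  [31,43): 12 bp
  [43,56): 13 bp
  [56,60): 4 bp
  [60,69): 9 bp
  [69,78): 9 bp
  [78,85): 7 bp
  [85,97): 12 bp
  [97,108): 11 bp
  [108,122): 14 bp
  [122,127): 5 bp
  [127,140): 13 bp
  [140,146): 6 bp
  [146,153): 7 bp
  [153,164): 11 bp
  [164,173): 9 bp
  [173,181): 8 bp
  [181,189): 8 bp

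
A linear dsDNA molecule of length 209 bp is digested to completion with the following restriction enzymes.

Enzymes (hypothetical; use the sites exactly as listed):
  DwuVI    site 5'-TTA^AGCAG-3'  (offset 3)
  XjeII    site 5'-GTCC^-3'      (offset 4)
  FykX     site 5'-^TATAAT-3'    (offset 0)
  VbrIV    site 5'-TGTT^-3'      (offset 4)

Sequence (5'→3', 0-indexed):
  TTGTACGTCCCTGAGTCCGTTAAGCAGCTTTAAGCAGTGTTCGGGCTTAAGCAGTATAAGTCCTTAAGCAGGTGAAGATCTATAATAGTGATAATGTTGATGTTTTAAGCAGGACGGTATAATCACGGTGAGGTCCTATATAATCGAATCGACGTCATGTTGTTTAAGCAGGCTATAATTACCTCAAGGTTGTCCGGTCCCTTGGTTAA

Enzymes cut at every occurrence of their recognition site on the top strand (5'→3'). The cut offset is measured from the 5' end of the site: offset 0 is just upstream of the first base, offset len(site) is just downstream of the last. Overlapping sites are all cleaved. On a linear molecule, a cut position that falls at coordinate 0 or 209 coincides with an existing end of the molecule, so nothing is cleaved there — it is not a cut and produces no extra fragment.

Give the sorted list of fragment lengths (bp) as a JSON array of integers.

Scan for sites:
  DwuVI TTAAGCAG/3: at [19, 29, 46, 63, 104, 163] ⇒ [22, 32, 49, 66, 107, 166]
  XjeII GTCC/4: at [6, 14, 59, 132, 191, 196] ⇒ [10, 18, 63, 136, 195, 200]
  FykX TATAAT/0: at [80, 117, 138, 173] ⇒ [80, 117, 138, 173]
  VbrIV TGTT/4: at [37, 94, 100, 157, 160] ⇒ [41, 98, 104, 161, 164]

Pooled cuts: [10, 18, 22, 32, 41, 49, 63, 66, 80, 98, 104, 107, 117, 136, 138, 161, 164, 166, 173, 195, 200]

Fragment lengths:
  [0,10): 10 bp
  [10,18): 8 bp
  [18,22): 4 bp
  [22,32): 10 bp
  [32,41): 9 bp
  [41,49): 8 bp
  [49,63): 14 bp
  [63,66): 3 bp
  [66,80): 14 bp
  [80,98): 18 bp
  [98,104): 6 bp
  [104,107): 3 bp
  [107,117): 10 bp
  [117,136): 19 bp
  [136,138): 2 bp
  [138,161): 23 bp
  [161,164): 3 bp
  [164,166): 2 bp
  [166,173): 7 bp
  [173,195): 22 bp
  [195,200): 5 bp
  [200,209): 9 bp

[2,2,3,3,3,4,5,6,7,8,8,9,9,10,10,10,14,14,18,19,22,23]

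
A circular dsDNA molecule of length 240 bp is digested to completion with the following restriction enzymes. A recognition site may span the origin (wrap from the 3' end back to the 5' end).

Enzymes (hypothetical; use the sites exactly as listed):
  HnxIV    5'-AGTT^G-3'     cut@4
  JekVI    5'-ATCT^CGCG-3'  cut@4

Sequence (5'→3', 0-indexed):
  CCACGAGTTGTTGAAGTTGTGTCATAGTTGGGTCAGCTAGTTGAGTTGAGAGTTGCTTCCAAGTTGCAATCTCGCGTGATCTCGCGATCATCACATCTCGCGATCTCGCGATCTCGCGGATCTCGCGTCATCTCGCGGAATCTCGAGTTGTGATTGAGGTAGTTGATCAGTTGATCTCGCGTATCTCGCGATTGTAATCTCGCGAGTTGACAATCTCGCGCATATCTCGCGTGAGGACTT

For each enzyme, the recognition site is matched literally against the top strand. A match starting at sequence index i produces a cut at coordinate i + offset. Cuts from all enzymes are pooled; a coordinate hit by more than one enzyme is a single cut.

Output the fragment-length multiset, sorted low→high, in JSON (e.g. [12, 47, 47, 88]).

[5,5,7,7,8,8,8,8,8,9,9,9,10,10,11,11,11,13,14,15,16,16,22]

Per-enzyme occurrences:
  HnxIV (AGTTG, off=4): starts [5, 14, 25, 38, 43, 50, 61, 145, 160, 168, 204] → cuts [9, 18, 29, 42, 47, 54, 65, 149, 164, 172, 208]
  JekVI (ATCTCGCG, off=4): starts [68, 78, 94, 102, 110, 119, 129, 173, 182, 196, 212, 223] → cuts [72, 82, 98, 106, 114, 123, 133, 177, 186, 200, 216, 227]

Pooled cuts: [9, 18, 29, 42, 47, 54, 65, 72, 82, 98, 106, 114, 123, 133, 149, 164, 172, 177, 186, 200, 208, 216, 227]

Fragments:
  9→18: 9 bp
  18→29: 11 bp
  29→42: 13 bp
  42→47: 5 bp
  47→54: 7 bp
  54→65: 11 bp
  65→72: 7 bp
  72→82: 10 bp
  82→98: 16 bp
  98→106: 8 bp
  106→114: 8 bp
  114→123: 9 bp
  123→133: 10 bp
  133→149: 16 bp
  149→164: 15 bp
  164→172: 8 bp
  172→177: 5 bp
  177→186: 9 bp
  186→200: 14 bp
  200→208: 8 bp
  208→216: 8 bp
  216→227: 11 bp
  227→9 (wrap): 240-227+9 = 22 bp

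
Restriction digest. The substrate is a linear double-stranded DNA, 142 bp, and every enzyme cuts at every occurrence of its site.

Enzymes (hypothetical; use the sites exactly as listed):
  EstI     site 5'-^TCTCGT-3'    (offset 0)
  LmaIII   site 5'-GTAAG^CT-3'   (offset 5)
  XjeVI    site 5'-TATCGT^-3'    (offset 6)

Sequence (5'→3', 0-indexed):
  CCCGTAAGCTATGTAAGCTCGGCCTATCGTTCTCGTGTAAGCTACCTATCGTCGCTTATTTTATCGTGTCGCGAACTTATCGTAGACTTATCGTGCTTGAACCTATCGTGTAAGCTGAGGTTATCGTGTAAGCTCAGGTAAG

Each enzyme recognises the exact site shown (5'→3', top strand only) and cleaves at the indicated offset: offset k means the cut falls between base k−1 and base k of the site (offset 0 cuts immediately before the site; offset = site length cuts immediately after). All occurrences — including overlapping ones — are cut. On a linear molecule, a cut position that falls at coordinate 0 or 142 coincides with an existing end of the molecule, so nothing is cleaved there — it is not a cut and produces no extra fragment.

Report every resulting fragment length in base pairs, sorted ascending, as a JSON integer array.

[5,5,8,9,10,11,11,11,13,13,15,15,16]

Per-enzyme occurrences:
  EstI (TCTCGT, off=0): starts [30] → cuts [30]
  LmaIII (GTAAGCT, off=5): starts [3, 12, 36, 109, 127] → cuts [8, 17, 41, 114, 132]
  XjeVI (TATCGT, off=6): starts [24, 46, 61, 77, 88, 103, 121] → cuts [30, 52, 67, 83, 94, 109, 127]

All cut coordinates (distinct, sorted): [8, 17, 30, 41, 52, 67, 83, 94, 109, 114, 127, 132]

Fragment lengths:
  [0,8): 8 bp
  [8,17): 9 bp
  [17,30): 13 bp
  [30,41): 11 bp
  [41,52): 11 bp
  [52,67): 15 bp
  [67,83): 16 bp
  [83,94): 11 bp
  [94,109): 15 bp
  [109,114): 5 bp
  [114,127): 13 bp
  [127,132): 5 bp
  [132,142): 10 bp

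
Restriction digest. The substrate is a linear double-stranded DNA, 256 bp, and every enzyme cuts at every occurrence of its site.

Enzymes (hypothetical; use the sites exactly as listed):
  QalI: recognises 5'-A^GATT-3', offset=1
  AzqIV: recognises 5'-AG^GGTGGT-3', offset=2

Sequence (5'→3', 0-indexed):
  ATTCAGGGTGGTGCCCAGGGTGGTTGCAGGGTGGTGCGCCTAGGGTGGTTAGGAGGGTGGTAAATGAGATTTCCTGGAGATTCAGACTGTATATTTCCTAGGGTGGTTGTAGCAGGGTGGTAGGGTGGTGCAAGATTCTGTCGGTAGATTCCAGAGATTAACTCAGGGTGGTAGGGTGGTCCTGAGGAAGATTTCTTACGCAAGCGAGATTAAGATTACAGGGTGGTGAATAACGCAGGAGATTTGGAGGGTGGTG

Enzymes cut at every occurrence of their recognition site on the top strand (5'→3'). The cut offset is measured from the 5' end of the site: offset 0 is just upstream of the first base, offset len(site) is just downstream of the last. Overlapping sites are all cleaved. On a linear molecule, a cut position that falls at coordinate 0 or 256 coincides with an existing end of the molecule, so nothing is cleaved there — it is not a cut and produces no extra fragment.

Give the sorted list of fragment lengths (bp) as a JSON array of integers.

[6,6,7,8,8,8,9,9,10,11,11,11,12,12,12,13,14,14,15,18,19,23]

Scan for sites:
  QalI (AGATT, off=1): starts [66, 77, 132, 145, 154, 188, 206, 212, 239] → cuts [67, 78, 133, 146, 155, 189, 207, 213, 240]
  AzqIV (AGGGTGGT, off=2): starts [4, 16, 27, 41, 53, 99, 113, 121, 164, 172, 219, 247] → cuts [6, 18, 29, 43, 55, 101, 115, 123, 166, 174, 221, 249]

All cut coordinates (distinct, sorted): [6, 18, 29, 43, 55, 67, 78, 101, 115, 123, 133, 146, 155, 166, 174, 189, 207, 213, 221, 240, 249]

Fragment lengths:
  [0,6): 6 bp
  [6,18): 12 bp
  [18,29): 11 bp
  [29,43): 14 bp
  [43,55): 12 bp
  [55,67): 12 bp
  [67,78): 11 bp
  [78,101): 23 bp
  [101,115): 14 bp
  [115,123): 8 bp
  [123,133): 10 bp
  [133,146): 13 bp
  [146,155): 9 bp
  [155,166): 11 bp
  [166,174): 8 bp
  [174,189): 15 bp
  [189,207): 18 bp
  [207,213): 6 bp
  [213,221): 8 bp
  [221,240): 19 bp
  [240,249): 9 bp
  [249,256): 7 bp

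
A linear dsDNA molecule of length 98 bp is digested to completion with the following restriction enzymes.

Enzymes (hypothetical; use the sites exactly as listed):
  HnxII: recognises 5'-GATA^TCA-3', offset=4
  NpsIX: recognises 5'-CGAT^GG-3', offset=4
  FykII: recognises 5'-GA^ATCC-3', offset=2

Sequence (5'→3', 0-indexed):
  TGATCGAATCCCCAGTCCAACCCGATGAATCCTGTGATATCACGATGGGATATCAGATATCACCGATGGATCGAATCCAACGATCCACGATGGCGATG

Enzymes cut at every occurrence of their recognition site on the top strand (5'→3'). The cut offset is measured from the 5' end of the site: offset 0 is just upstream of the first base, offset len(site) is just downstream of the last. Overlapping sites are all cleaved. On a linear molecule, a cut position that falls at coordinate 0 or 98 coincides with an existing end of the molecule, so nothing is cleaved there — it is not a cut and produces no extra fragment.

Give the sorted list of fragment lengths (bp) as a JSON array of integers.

Per-enzyme occurrences:
  HnxII GATATCA/4: at [35, 48, 55] ⇒ [39, 52, 59]
  NpsIX CGATGG/4: at [42, 63, 87] ⇒ [46, 67, 91]
  FykII GAATCC/2: at [5, 26, 72] ⇒ [7, 28, 74]

All cut coordinates (distinct, sorted): [7, 28, 39, 46, 52, 59, 67, 74, 91]

Fragments:
  [0,7): 7 bp
  [7,28): 21 bp
  [28,39): 11 bp
  [39,46): 7 bp
  [46,52): 6 bp
  [52,59): 7 bp
  [59,67): 8 bp
  [67,74): 7 bp
  [74,91): 17 bp
  [91,98): 7 bp

[6,7,7,7,7,7,8,11,17,21]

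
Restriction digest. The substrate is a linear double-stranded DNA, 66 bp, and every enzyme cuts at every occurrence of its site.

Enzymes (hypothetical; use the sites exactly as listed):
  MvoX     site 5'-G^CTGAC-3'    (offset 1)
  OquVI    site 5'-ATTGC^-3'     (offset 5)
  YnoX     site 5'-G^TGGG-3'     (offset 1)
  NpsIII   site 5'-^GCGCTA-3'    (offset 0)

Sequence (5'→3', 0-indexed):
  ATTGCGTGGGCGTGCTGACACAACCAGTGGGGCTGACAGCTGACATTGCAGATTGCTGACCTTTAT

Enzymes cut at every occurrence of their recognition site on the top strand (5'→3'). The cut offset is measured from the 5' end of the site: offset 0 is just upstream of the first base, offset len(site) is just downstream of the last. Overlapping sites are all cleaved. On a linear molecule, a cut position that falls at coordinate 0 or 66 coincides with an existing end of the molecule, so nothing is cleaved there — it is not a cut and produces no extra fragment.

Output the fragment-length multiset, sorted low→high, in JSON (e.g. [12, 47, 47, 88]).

[1,1,5,5,6,7,8,10,10,13]

Scan for sites:
  MvoX GCTGAC/1: at [13, 31, 38, 54] ⇒ [14, 32, 39, 55]
  OquVI ATTGC/5: at [0, 44, 51] ⇒ [5, 49, 56]
  YnoX GTGGG/1: at [5, 26] ⇒ [6, 27]
  NpsIII (GCGCTA, off=0): no sites

Pooled cuts: [5, 6, 14, 27, 32, 39, 49, 55, 56]

Fragment lengths:
  [0,5): 5 bp
  [5,6): 1 bp
  [6,14): 8 bp
  [14,27): 13 bp
  [27,32): 5 bp
  [32,39): 7 bp
  [39,49): 10 bp
  [49,55): 6 bp
  [55,56): 1 bp
  [56,66): 10 bp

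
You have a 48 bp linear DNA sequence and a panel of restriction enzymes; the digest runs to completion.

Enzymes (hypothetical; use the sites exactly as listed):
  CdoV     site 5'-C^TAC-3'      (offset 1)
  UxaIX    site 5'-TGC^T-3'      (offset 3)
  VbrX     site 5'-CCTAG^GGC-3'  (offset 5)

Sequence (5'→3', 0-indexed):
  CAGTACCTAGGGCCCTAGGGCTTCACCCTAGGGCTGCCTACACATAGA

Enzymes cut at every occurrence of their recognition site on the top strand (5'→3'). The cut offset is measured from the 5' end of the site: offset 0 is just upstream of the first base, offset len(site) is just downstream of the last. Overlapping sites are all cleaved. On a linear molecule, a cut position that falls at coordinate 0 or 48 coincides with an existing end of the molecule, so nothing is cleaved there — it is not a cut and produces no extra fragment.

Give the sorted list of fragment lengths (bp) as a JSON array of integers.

Scan for sites:
  CdoV CTAC/1: at [37] ⇒ [38]
  UxaIX (TGCT, off=3): no sites
  VbrX CCTAGGGC/5: at [5, 13, 26] ⇒ [10, 18, 31]

All cut coordinates (distinct, sorted): [10, 18, 31, 38]

Fragment lengths:
  [0,10): 10 bp
  [10,18): 8 bp
  [18,31): 13 bp
  [31,38): 7 bp
  [38,48): 10 bp

[7,8,10,10,13]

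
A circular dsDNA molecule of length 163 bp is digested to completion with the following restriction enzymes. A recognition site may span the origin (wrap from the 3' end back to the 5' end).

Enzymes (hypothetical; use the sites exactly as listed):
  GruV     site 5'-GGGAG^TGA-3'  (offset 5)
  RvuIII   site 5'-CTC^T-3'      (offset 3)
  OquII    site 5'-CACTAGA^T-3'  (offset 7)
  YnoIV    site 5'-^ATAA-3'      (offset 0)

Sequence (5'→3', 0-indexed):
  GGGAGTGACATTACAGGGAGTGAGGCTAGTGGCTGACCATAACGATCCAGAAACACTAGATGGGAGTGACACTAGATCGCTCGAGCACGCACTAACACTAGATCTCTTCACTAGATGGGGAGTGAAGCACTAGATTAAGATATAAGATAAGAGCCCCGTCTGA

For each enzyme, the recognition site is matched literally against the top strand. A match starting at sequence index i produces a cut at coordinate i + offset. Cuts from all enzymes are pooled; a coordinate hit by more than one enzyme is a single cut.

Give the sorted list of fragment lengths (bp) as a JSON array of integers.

[4,5,6,7,7,9,10,12,15,18,22,22,26]

Site scan:
  GruV (GGGAGTGA, off=5): starts [0, 15, 61, 117] → cuts [5, 20, 66, 122]
  RvuIII (CTCT, off=3): starts [103] → cuts [106]
  OquII (CACTAGAT, off=7): starts [53, 69, 95, 108, 127] → cuts [60, 76, 102, 115, 134]
  YnoIV (ATAA, off=0): starts [38, 141, 146] → cuts [38, 141, 146]

Pooled cuts: [5, 20, 38, 60, 66, 76, 102, 106, 115, 122, 134, 141, 146]

Fragment lengths:
  5→20: 15 bp
  20→38: 18 bp
  38→60: 22 bp
  60→66: 6 bp
  66→76: 10 bp
  76→102: 26 bp
  102→106: 4 bp
  106→115: 9 bp
  115→122: 7 bp
  122→134: 12 bp
  134→141: 7 bp
  141→146: 5 bp
  146→5 (wrap): 163-146+5 = 22 bp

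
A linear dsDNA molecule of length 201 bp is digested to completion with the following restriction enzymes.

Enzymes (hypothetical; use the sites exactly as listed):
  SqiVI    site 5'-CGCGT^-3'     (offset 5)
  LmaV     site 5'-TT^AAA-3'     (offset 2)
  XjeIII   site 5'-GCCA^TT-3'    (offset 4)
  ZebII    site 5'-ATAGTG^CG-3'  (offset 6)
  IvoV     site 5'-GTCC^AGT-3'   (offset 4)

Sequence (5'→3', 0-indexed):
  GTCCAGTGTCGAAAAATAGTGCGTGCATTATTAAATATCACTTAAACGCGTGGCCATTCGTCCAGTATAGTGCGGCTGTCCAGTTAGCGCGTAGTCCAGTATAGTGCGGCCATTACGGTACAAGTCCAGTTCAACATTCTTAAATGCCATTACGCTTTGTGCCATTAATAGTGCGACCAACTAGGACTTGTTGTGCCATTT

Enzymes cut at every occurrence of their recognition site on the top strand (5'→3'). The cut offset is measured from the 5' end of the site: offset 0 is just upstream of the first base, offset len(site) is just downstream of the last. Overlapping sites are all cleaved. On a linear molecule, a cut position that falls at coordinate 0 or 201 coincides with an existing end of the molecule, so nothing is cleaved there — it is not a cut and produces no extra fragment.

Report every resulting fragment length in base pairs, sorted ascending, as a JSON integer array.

[3,4,5,5,6,7,8,8,9,9,9,9,11,11,11,14,15,15,17,25]

Site scan:
  SqiVI (CGCGT, off=5): starts [46, 87] → cuts [51, 92]
  LmaV (TTAAA, off=2): starts [30, 41, 139] → cuts [32, 43, 141]
  XjeIII (GCCATT, off=4): starts [52, 108, 145, 160, 194] → cuts [56, 112, 149, 164, 198]
  ZebII (ATAGTGCG, off=6): starts [15, 66, 100, 167] → cuts [21, 72, 106, 173]
  IvoV (GTCCAGT, off=4): starts [0, 59, 77, 93, 123] → cuts [4, 63, 81, 97, 127]

Pooled cuts: [4, 21, 32, 43, 51, 56, 63, 72, 81, 92, 97, 106, 112, 127, 141, 149, 164, 173, 198]

Fragment lengths:
  [0,4): 4 bp
  [4,21): 17 bp
  [21,32): 11 bp
  [32,43): 11 bp
  [43,51): 8 bp
  [51,56): 5 bp
  [56,63): 7 bp
  [63,72): 9 bp
  [72,81): 9 bp
  [81,92): 11 bp
  [92,97): 5 bp
  [97,106): 9 bp
  [106,112): 6 bp
  [112,127): 15 bp
  [127,141): 14 bp
  [141,149): 8 bp
  [149,164): 15 bp
  [164,173): 9 bp
  [173,198): 25 bp
  [198,201): 3 bp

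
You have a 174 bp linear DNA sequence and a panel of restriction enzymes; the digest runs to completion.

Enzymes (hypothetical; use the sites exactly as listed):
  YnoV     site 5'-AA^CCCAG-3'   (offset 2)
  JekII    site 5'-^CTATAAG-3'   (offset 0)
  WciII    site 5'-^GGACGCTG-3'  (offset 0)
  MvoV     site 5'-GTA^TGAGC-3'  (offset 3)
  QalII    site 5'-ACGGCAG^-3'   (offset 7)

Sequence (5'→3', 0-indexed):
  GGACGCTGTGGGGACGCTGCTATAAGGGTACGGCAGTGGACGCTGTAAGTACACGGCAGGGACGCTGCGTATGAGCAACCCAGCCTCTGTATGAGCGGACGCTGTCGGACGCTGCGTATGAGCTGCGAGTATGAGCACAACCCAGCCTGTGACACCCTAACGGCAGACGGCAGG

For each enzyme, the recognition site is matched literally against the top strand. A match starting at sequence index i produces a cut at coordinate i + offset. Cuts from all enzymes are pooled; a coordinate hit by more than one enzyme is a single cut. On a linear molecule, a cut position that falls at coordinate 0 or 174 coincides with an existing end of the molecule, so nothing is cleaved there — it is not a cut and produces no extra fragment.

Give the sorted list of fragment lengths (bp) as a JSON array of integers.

Scan for sites:
  YnoV (AACCCAG, off=2): starts [76, 138] → cuts [78, 140]
  JekII (CTATAAG, off=0): starts [19] → cuts [19]
  WciII (GGACGCTG, off=0): starts [0, 11, 37, 59, 96, 106] → cuts [11, 37, 59, 96, 106] (position 0 is a terminus of the linear molecule — no cut)
  MvoV (GTATGAGC, off=3): starts [68, 88, 115, 128] → cuts [71, 91, 118, 131]
  QalII (ACGGCAG, off=7): starts [29, 52, 159, 166] → cuts [36, 59, 166, 173]

Pooled cuts: [11, 19, 36, 37, 59, 71, 78, 91, 96, 106, 118, 131, 140, 166, 173]

Fragment lengths:
  [0,11): 11 bp
  [11,19): 8 bp
  [19,36): 17 bp
  [36,37): 1 bp
  [37,59): 22 bp
  [59,71): 12 bp
  [71,78): 7 bp
  [78,91): 13 bp
  [91,96): 5 bp
  [96,106): 10 bp
  [106,118): 12 bp
  [118,131): 13 bp
  [131,140): 9 bp
  [140,166): 26 bp
  [166,173): 7 bp
  [173,174): 1 bp

[1,1,5,7,7,8,9,10,11,12,12,13,13,17,22,26]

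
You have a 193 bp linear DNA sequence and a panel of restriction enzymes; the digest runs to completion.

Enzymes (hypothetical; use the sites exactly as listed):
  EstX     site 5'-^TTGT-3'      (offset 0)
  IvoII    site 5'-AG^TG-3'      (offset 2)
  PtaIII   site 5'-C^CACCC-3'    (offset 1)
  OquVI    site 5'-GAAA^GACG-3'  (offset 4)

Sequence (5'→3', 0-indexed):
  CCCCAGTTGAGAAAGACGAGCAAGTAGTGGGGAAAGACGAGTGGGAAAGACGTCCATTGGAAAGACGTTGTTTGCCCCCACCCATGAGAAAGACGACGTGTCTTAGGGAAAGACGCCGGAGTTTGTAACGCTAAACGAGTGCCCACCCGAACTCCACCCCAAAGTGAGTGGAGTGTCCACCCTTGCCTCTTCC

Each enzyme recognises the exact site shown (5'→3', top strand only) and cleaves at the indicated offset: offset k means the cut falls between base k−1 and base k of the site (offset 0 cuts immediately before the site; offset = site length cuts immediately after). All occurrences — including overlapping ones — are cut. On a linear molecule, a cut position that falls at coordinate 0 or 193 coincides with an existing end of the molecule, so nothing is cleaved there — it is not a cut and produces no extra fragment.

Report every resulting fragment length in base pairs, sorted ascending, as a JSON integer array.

[4,4,4,4,5,6,7,8,10,11,11,11,13,13,14,15,16,17,20]

Per-enzyme occurrences:
  EstX TTGT/0: at [67, 122] ⇒ [67, 122]
  IvoII AGTG/2: at [25, 39, 137, 162, 166, 171] ⇒ [27, 41, 139, 164, 168, 173]
  PtaIII CCACCC/1: at [77, 142, 153, 176] ⇒ [78, 143, 154, 177]
  OquVI GAAAGACG/4: at [10, 31, 44, 59, 87, 107] ⇒ [14, 35, 48, 63, 91, 111]

All cut coordinates (distinct, sorted): [14, 27, 35, 41, 48, 63, 67, 78, 91, 111, 122, 139, 143, 154, 164, 168, 173, 177]

Fragment lengths:
  [0,14): 14 bp
  [14,27): 13 bp
  [27,35): 8 bp
  [35,41): 6 bp
  [41,48): 7 bp
  [48,63): 15 bp
  [63,67): 4 bp
  [67,78): 11 bp
  [78,91): 13 bp
  [91,111): 20 bp
  [111,122): 11 bp
  [122,139): 17 bp
  [139,143): 4 bp
  [143,154): 11 bp
  [154,164): 10 bp
  [164,168): 4 bp
  [168,173): 5 bp
  [173,177): 4 bp
  [177,193): 16 bp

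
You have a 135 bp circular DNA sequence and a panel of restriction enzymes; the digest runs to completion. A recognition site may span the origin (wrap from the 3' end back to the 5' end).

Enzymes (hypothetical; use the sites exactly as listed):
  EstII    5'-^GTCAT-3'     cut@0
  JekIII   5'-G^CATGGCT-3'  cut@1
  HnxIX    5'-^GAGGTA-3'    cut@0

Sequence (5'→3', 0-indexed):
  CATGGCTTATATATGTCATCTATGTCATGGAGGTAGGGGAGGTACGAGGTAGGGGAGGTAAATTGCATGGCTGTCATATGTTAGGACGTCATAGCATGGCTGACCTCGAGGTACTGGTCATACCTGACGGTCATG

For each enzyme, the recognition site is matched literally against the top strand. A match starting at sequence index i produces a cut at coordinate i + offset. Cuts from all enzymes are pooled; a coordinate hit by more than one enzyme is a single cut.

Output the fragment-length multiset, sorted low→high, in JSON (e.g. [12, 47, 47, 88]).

Scan for sites:
  EstII GTCAT/0: at [14, 23, 72, 87, 116, 129] ⇒ [14, 23, 72, 87, 116, 129]
  JekIII GCATGGCT/1: at [64, 93, 134] ⇒ [0, 65, 94]
  HnxIX GAGGTA/0: at [29, 38, 45, 54, 107] ⇒ [29, 38, 45, 54, 107]

Pooled cuts: [0, 14, 23, 29, 38, 45, 54, 65, 72, 87, 94, 107, 116, 129]

Fragments:
  0→14: 14 bp
  14→23: 9 bp
  23→29: 6 bp
  29→38: 9 bp
  38→45: 7 bp
  45→54: 9 bp
  54→65: 11 bp
  65→72: 7 bp
  72→87: 15 bp
  87→94: 7 bp
  94→107: 13 bp
  107→116: 9 bp
  116→129: 13 bp
  129→0 (wrap): 135-129+0 = 6 bp

[6,6,7,7,7,9,9,9,9,11,13,13,14,15]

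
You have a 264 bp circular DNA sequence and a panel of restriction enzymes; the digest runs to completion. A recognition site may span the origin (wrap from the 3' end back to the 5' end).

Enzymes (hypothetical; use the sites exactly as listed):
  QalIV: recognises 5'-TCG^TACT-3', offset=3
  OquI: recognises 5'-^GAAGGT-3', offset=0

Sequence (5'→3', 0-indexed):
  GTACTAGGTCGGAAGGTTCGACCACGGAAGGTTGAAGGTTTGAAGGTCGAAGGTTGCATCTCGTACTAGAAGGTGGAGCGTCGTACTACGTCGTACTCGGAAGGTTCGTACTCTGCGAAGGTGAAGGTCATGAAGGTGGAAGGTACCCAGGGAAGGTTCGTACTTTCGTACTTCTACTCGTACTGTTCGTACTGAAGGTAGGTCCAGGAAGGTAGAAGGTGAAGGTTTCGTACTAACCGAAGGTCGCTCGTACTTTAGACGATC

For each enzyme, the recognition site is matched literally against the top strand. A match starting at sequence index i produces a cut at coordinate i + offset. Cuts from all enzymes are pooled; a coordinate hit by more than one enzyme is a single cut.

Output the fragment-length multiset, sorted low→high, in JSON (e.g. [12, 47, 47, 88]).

Per-enzyme occurrences:
  QalIV TCGTACT/3: at [60, 80, 90, 105, 157, 165, 177, 186, 227, 247, 262] ⇒ [1, 63, 83, 93, 108, 160, 168, 180, 189, 230, 250]
  OquI GAAGGT/0: at [11, 26, 33, 41, 48, 68, 99, 116, 122, 131, 138, 151, 193, 207, 214, 220, 238] ⇒ [11, 26, 33, 41, 48, 68, 99, 116, 122, 131, 138, 151, 193, 207, 214, 220, 238]

All cut coordinates (distinct, sorted): [1, 11, 26, 33, 41, 48, 63, 68, 83, 93, 99, 108, 116, 122, 131, 138, 151, 160, 168, 180, 189, 193, 207, 214, 220, 230, 238, 250]

Fragments:
  1→11: 10 bp
  11→26: 15 bp
  26→33: 7 bp
  33→41: 8 bp
  41→48: 7 bp
  48→63: 15 bp
  63→68: 5 bp
  68→83: 15 bp
  83→93: 10 bp
  93→99: 6 bp
  99→108: 9 bp
  108→116: 8 bp
  116→122: 6 bp
  122→131: 9 bp
  131→138: 7 bp
  138→151: 13 bp
  151→160: 9 bp
  160→168: 8 bp
  168→180: 12 bp
  180→189: 9 bp
  189→193: 4 bp
  193→207: 14 bp
  207→214: 7 bp
  214→220: 6 bp
  220→230: 10 bp
  230→238: 8 bp
  238→250: 12 bp
  250→1 (wrap): 264-250+1 = 15 bp

[4,5,6,6,6,7,7,7,7,8,8,8,8,9,9,9,9,10,10,10,12,12,13,14,15,15,15,15]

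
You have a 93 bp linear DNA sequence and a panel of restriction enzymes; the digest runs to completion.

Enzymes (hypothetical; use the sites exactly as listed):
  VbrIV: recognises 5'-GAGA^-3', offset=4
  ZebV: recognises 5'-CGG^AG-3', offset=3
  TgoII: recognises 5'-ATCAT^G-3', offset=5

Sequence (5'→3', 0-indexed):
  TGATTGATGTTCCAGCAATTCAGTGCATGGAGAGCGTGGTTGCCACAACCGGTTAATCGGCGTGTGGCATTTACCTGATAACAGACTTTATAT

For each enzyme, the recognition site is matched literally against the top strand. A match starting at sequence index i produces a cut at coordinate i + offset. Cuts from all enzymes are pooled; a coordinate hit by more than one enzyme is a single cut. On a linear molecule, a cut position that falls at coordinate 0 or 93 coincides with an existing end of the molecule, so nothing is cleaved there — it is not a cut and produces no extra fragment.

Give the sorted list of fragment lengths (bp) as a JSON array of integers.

Scan for sites:
  VbrIV GAGA/4: at [29] ⇒ [33]
  ZebV (CGGAG, off=3): no sites
  TgoII (ATCATG, off=5): no sites

All cut coordinates (distinct, sorted): [33]

Fragment lengths:
  [0,33): 33 bp
  [33,93): 60 bp

[33,60]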